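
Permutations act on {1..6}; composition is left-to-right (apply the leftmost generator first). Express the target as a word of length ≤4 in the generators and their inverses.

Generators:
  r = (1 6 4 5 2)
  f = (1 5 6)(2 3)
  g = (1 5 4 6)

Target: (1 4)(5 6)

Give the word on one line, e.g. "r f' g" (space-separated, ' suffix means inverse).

  after g': (1 6 4 5)
  after g': (1 4)(5 6)

g' g'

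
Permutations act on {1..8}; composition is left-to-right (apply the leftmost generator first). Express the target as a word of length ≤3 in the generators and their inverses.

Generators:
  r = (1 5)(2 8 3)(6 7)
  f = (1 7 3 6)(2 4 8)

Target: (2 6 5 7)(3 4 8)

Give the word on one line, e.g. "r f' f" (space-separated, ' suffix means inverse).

r' f' r

  after r': (1 5)(2 3 8)(6 7)
  after f': (1 5 6)(2 7 3 4)
  after r: (2 6 5 7)(3 4 8)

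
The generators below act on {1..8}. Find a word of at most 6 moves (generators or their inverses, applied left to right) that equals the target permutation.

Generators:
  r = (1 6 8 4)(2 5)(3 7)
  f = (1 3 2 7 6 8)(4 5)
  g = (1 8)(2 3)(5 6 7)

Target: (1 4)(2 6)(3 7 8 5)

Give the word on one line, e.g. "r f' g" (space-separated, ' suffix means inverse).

  after g': (1 8)(2 3)(5 7 6)
  after r: (1 4)(2 7 8 6)(3 5)
  after g: (1 4 8 7)(2 5)(3 6)
  after g: (1 4)(2 6)(3 7 8 5)

g' r g g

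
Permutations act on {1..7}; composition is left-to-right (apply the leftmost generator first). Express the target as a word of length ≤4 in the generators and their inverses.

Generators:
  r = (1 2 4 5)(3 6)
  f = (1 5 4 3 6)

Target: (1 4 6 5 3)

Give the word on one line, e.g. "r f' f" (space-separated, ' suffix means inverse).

f f

  after f: (1 5 4 3 6)
  after f: (1 4 6 5 3)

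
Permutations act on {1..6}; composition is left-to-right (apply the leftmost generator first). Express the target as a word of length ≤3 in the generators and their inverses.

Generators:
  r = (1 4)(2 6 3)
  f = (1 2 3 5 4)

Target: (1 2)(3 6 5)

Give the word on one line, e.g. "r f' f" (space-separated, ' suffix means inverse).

  after f': (1 4 5 3 2)
  after r: (2 4 5)(3 6)
  after f: (1 2)(3 6 5)

f' r f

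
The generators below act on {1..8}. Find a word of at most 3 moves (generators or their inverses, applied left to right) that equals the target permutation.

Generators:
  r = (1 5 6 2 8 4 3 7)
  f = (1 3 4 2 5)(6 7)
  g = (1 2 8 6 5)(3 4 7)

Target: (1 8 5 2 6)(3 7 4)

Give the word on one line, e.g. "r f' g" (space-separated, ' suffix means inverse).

  after g: (1 2 8 6 5)(3 4 7)
  after g: (1 8 5 2 6)(3 7 4)

g g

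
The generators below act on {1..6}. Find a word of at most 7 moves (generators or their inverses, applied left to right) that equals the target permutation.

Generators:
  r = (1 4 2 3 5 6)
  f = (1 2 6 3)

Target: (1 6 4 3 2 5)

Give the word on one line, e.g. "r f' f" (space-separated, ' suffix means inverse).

f f r f f

  after f: (1 2 6 3)
  after f: (1 6)(2 3)
  after r: (2 5 6 4)
  after f: (1 2 5 3)(4 6)
  after f: (1 6 4 3 2 5)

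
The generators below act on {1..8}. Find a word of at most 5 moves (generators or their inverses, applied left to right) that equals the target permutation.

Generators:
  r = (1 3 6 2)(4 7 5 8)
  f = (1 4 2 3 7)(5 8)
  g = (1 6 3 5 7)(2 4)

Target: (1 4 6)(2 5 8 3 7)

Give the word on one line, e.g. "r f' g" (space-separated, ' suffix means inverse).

f' f' f' g'

  after f': (1 7 3 2 4)(5 8)
  after f': (1 3 4 7 2)
  after f': (1 2 7 4 3)(5 8)
  after g': (1 4 6)(2 5 8 3 7)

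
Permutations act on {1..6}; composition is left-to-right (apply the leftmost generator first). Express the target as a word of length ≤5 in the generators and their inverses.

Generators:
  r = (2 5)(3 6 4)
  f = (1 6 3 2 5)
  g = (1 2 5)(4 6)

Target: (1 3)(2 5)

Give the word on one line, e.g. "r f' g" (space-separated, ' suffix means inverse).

  after f: (1 6 3 2 5)
  after g': (1 4 6 3)
  after r: (1 3)(2 5)

f g' r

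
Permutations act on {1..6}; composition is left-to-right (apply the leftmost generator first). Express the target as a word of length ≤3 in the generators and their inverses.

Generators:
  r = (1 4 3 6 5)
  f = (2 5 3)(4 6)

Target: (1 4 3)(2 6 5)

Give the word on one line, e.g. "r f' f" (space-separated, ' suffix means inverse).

f f r

  after f: (2 5 3)(4 6)
  after f: (2 3 5)
  after r: (1 4 3)(2 6 5)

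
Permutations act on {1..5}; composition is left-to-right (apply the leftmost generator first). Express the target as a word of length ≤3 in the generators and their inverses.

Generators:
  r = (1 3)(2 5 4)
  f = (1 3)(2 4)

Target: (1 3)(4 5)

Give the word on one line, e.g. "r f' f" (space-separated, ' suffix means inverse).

  after r: (1 3)(2 5 4)
  after f: (2 5)
  after r': (1 3)(4 5)

r f r'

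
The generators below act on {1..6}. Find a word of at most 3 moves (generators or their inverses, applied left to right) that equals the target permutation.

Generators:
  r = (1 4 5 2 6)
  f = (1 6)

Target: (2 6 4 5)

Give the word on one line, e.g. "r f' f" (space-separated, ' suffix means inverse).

f' r

  after f': (1 6)
  after r: (2 6 4 5)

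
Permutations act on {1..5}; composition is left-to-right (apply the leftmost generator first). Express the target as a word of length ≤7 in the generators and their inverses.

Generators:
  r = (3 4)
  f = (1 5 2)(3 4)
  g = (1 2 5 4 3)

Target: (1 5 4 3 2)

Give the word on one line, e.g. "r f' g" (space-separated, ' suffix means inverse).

  after g: (1 2 5 4 3)
  after r: (1 2 5 3)
  after r: (1 2 5 4 3)
  after r: (1 2 5 3)
  after f': (1 5 4 3 2)

g r r r f'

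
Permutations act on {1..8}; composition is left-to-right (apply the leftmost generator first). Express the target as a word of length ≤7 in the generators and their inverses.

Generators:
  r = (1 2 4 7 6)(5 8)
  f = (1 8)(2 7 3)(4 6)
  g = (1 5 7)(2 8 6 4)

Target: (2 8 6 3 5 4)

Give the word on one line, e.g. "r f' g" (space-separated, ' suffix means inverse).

  after g': (1 7 5)(2 4 6 8)
  after g': (1 5 7)(2 6)(4 8)
  after f: (1 5 3 2 4)(6 7 8)
  after f: (1 5 2 6 3 7)(4 8)
  after g': (2 8 6 3 5 4)

g' g' f f g'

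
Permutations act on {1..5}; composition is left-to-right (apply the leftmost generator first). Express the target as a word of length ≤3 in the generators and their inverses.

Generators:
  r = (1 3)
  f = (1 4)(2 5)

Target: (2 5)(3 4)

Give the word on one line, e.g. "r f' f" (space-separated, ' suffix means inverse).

  after r': (1 3)
  after f: (1 3 4)(2 5)
  after r': (2 5)(3 4)

r' f r'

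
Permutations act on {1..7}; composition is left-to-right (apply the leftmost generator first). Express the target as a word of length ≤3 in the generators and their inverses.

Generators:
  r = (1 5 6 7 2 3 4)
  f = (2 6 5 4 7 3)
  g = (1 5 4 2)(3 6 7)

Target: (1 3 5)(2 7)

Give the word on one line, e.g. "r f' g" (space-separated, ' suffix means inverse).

f' r' r'

  after f': (2 3 7 4 5 6)
  after r': (1 4)(3 6 7)
  after r': (1 3 5)(2 7)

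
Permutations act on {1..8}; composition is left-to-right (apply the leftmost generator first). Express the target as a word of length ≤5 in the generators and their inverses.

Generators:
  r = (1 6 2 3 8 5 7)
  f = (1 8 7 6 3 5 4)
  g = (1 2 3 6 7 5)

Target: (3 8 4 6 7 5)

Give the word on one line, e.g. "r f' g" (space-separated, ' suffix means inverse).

  after f: (1 8 7 6 3 5 4)
  after g: (1 8 5 4 2 3)
  after f: (1 7 6 3 8 4 2 5)
  after g: (1 5 2)(3 8 4)
  after g: (3 8 4 6 7 5)

f g f g g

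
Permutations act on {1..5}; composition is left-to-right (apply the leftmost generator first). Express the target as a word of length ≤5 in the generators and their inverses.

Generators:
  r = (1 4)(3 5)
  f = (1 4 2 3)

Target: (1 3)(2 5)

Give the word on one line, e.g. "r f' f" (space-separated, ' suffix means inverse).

f' r' f' r

  after f': (1 3 2 4)
  after r': (1 5 3 2)
  after f': (1 5 2 3 4)
  after r: (1 3)(2 5)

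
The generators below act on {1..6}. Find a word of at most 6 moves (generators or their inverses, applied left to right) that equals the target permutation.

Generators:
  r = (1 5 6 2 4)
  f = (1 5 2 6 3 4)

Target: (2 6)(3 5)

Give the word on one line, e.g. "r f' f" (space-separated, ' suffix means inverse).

  after f: (1 5 2 6 3 4)
  after r': (2 5 6 3)
  after f: (1 5 3 6 4)
  after r': (2 6)(3 5)

f r' f r'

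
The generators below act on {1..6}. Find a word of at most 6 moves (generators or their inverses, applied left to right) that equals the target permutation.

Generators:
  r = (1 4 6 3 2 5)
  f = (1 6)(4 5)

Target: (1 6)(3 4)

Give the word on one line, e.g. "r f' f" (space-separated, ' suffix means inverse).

r' f f f r

  after r': (1 5 2 3 6 4)
  after f: (1 4 6 5 2 3)
  after f: (1 5 2 3 6 4)
  after f: (1 4 6 5 2 3)
  after r: (1 6)(3 4)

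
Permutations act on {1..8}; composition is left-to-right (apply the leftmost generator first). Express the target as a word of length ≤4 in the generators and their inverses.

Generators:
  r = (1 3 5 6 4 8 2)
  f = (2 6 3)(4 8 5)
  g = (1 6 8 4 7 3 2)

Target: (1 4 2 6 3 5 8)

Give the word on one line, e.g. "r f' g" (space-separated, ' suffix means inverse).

f r' r' f'

  after f: (2 6 3)(4 8 5)
  after r': (1 2 5 6)(3 8)
  after r': (1 8)(2 3 4 6)
  after f': (1 4 2 6 3 5 8)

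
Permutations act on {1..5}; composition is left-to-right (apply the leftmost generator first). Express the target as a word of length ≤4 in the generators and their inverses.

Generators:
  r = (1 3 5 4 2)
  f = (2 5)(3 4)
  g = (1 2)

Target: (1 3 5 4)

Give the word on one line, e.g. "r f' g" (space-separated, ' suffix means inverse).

  after r: (1 3 5 4 2)
  after g': (1 3 5 4)

r g'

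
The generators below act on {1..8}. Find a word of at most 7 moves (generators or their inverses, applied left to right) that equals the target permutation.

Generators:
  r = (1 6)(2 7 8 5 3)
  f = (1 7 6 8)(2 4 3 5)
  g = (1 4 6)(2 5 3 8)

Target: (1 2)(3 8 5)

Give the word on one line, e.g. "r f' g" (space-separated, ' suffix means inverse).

f' g' f g r

  after f': (1 8 6 7)(2 5 3 4)
  after g': (1 3)(4 8)(6 7)
  after f: (1 5 2 4)(3 7 8)
  after g: (1 3 7 2 6)
  after r: (1 2)(3 8 5)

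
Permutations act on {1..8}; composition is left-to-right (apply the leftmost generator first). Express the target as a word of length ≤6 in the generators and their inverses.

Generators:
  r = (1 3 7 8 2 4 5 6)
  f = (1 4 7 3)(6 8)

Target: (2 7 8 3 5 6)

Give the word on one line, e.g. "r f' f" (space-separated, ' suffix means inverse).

r' r' r' f'

  after r': (1 6 5 4 2 8 7 3)
  after r': (1 5 2 7)(3 6 4 8)
  after r': (1 4 7 6 2 3 5 8)
  after f': (2 7 8 3 5 6)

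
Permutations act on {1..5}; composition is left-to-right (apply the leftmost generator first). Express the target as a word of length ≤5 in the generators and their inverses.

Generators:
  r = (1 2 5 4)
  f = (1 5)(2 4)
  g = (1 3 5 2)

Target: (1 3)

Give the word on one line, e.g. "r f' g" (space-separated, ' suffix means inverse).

g' r g' f

  after g': (1 2 5 3)
  after r: (1 5 3 2 4)
  after g': (1 3 5)(2 4)
  after f: (1 3)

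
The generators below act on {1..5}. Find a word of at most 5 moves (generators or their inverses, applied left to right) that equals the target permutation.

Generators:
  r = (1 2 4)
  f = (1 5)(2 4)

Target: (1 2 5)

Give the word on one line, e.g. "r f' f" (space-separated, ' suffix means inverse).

f r f' r

  after f: (1 5)(2 4)
  after r: (1 5 2)
  after f': (2 5 4)
  after r: (1 2 5)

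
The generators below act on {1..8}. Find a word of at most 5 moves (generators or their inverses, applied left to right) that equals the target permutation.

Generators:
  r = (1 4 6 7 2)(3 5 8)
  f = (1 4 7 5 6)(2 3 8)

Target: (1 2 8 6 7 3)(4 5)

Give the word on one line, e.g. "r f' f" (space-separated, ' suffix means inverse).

r' f r' f' f'

  after r': (1 2 7 6 4)(3 8 5)
  after f: (1 3 2 5 8 6 7)
  after r': (1 8 4)(2 3 7)
  after f': (1 3 4 6 5 7 8)
  after f': (1 2 8 6 7 3)(4 5)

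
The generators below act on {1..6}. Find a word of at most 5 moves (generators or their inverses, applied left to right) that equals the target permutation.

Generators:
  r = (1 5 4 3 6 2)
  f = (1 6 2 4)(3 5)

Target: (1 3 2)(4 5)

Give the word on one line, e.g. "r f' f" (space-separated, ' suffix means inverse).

r r f f r'

  after r: (1 5 4 3 6 2)
  after r: (1 4 6)(2 5 3)
  after f: (2 3 4)
  after f: (1 6 2 5 3)
  after r': (1 3 2)(4 5)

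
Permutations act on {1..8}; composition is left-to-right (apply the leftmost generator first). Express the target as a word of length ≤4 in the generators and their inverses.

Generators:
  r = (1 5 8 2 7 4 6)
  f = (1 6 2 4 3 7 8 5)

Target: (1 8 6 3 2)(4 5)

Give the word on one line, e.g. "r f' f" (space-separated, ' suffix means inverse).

r' f r'

  after r': (1 6 4 7 2 8 5)
  after f: (1 2 5 6 3 7 4 8)
  after r': (1 8 6 3 2)(4 5)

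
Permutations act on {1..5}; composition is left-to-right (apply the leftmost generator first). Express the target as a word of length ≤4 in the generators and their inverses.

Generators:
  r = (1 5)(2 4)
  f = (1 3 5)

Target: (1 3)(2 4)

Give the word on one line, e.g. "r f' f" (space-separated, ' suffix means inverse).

  after f': (1 5 3)
  after f': (1 3 5)
  after r: (1 3)(2 4)

f' f' r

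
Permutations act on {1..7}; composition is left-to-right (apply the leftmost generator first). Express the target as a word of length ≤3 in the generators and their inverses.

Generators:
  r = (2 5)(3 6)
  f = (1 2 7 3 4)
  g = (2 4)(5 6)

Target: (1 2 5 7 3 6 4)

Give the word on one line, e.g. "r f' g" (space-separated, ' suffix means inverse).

  after r: (2 5)(3 6)
  after f: (1 2 5 7 3 6 4)

r f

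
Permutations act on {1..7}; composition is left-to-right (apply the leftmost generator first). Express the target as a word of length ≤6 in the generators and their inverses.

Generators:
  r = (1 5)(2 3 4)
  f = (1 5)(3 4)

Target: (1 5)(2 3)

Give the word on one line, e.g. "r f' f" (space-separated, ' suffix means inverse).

r r f f f

  after r: (1 5)(2 3 4)
  after r: (2 4 3)
  after f: (1 5)(2 3)
  after f: (2 4 3)
  after f: (1 5)(2 3)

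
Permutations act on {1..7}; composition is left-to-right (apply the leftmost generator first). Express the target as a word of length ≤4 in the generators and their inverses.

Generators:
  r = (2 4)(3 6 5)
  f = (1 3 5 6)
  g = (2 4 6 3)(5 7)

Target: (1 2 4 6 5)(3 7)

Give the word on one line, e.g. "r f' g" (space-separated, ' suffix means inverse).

  after r: (2 4)(3 6 5)
  after f': (1 6 3 5)(2 4)
  after g': (1 4 3 7 5)
  after r: (1 2 4 6 5)(3 7)

r f' g' r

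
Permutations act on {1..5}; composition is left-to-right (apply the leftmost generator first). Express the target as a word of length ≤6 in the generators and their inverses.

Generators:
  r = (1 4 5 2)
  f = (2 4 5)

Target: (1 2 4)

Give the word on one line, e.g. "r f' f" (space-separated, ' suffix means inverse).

  after r: (1 4 5 2)
  after f': (1 2)
  after r': (1 5 4)
  after f: (1 2 4)

r f' r' f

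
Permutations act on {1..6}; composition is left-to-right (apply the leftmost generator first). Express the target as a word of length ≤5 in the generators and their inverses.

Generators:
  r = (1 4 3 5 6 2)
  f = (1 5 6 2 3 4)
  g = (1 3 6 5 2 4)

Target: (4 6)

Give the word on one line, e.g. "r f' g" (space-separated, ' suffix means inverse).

g' g' r

  after g': (1 4 2 5 6 3)
  after g': (1 2 6)(3 4 5)
  after r: (4 6)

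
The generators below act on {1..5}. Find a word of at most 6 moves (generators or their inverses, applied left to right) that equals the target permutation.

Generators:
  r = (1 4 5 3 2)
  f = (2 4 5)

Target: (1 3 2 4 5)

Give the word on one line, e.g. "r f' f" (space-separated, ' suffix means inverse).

r' r' f f

  after r': (1 2 3 5 4)
  after r': (1 3 4 2 5)
  after f: (1 3 5)
  after f: (1 3 2 4 5)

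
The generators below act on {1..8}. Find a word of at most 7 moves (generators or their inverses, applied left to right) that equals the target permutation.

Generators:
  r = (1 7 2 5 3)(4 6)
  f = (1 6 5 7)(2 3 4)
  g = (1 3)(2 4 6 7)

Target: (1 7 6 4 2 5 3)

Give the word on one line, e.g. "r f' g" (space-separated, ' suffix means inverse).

  after g': (1 3)(2 7 6 4)
  after r': (1 5 2)(4 7)
  after g': (1 5 7 2 3)(4 6)
  after r': (1 2 5)
  after g': (1 7 6 4 2 5 3)

g' r' g' r' g'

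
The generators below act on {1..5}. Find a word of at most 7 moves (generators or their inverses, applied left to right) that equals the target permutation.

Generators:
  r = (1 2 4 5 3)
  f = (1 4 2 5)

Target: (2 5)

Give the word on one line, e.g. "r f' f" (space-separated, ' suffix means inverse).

  after r: (1 2 4 5 3)
  after r: (1 4 3 2 5)
  after r: (1 5 2 3 4)
  after f': (1 2 3)(4 5)
  after r': (2 5)

r r r f' r'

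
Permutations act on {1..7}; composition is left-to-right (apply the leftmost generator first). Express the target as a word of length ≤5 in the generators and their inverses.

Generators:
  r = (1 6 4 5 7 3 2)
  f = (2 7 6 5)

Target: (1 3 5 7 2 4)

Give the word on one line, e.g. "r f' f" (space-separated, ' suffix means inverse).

  after f: (2 7 6 5)
  after r': (1 2 5 3 7)(4 6)
  after r': (1 3 5 7 2 4)

f r' r'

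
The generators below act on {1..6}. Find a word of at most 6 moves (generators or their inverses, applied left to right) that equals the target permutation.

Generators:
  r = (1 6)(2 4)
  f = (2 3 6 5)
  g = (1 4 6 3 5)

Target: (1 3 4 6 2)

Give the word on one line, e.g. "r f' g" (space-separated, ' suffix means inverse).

  after g': (1 5 3 6 4)
  after f': (1 6 4)(2 5)
  after f': (1 3 2 6 4)
  after r: (1 3 4 6 2)

g' f' f' r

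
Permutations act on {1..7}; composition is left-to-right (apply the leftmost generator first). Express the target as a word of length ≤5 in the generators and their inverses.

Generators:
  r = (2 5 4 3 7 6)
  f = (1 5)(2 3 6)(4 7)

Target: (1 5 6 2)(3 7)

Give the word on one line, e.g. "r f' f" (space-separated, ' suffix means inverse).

f f r r f

  after f: (1 5)(2 3 6)(4 7)
  after f: (2 6 3)
  after r: (3 5 4)(6 7)
  after r: (2 5 3 4 7)
  after f: (1 5 6 2)(3 7)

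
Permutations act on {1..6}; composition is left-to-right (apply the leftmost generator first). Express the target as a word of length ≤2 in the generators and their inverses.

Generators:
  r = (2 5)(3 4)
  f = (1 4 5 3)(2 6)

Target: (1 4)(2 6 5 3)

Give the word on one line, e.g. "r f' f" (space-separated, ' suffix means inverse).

  after f': (1 3 5 4)(2 6)
  after r': (1 4)(2 6 5 3)

f' r'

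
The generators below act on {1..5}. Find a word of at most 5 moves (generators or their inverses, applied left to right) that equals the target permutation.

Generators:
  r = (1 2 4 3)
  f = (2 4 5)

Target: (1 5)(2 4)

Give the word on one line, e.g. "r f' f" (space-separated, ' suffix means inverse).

  after r: (1 2 4 3)
  after f: (1 4 3)(2 5)
  after r': (1 2 5)
  after f': (1 5)(2 4)

r f r' f'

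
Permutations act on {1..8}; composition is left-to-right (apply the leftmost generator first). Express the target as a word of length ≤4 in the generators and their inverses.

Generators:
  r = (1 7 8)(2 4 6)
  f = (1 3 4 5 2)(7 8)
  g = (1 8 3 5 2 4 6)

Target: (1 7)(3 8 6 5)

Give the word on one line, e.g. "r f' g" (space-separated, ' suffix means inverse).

r g'

  after r: (1 7 8)(2 4 6)
  after g': (1 7)(3 8 6 5)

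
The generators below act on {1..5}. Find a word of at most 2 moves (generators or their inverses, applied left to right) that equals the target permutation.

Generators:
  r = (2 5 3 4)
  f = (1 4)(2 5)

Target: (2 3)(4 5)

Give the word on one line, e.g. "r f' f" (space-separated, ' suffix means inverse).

r' r'

  after r': (2 4 3 5)
  after r': (2 3)(4 5)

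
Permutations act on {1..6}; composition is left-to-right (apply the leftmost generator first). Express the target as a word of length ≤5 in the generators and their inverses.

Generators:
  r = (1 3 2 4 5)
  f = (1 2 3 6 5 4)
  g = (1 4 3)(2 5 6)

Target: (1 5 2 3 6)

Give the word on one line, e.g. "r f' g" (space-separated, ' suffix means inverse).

r g' r

  after r: (1 3 2 4 5)
  after g': (1 4 2)(3 6 5)
  after r: (1 5 2 3 6)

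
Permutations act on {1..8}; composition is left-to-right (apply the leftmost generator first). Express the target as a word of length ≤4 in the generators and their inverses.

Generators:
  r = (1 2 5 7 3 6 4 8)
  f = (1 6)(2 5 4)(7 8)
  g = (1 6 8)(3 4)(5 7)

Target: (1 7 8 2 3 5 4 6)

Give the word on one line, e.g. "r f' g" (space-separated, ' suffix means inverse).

  after r': (1 8 4 6 3 7 5 2)
  after r': (1 4 3 5)(2 8 6 7)
  after f': (1 5 6 8)(2 7 4 3)
  after r: (1 7 8 2 3 5 4 6)

r' r' f' r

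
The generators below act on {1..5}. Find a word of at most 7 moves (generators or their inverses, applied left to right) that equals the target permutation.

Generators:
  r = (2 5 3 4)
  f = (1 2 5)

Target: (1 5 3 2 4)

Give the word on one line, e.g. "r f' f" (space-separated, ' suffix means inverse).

f' r' f r' f

  after f': (1 5 2)
  after r': (1 2)(3 5 4)
  after f: (1 5 4 3)
  after r': (1 2 4 5 3)
  after f: (1 5 3 2 4)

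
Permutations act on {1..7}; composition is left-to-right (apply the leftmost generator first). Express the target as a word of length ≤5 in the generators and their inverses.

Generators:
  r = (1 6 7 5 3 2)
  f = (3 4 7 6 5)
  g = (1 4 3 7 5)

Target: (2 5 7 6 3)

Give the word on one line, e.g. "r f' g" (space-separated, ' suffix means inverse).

  after g: (1 4 3 7 5)
  after g: (1 3 5 4 7)
  after r: (1 2)(4 5)(6 7)
  after r: (2 6 5 4 3)
  after f: (2 5 7 6 3)

g g r r f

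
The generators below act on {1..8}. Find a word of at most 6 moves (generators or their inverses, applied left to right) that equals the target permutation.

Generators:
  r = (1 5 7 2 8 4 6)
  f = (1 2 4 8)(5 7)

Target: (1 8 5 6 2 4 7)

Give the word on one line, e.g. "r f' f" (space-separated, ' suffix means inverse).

f r f' r'

  after f: (1 2 4 8)(5 7)
  after r: (1 8 5 2 6)
  after f': (1 4 2 6 8 7 5)
  after r': (1 8 5 6 2 4 7)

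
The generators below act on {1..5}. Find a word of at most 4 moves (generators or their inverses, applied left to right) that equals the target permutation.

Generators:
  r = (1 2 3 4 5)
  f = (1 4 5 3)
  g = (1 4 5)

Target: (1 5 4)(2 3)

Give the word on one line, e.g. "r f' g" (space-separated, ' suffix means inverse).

g r' f'

  after g: (1 4 5)
  after r': (1 3 2)
  after f': (1 5 4)(2 3)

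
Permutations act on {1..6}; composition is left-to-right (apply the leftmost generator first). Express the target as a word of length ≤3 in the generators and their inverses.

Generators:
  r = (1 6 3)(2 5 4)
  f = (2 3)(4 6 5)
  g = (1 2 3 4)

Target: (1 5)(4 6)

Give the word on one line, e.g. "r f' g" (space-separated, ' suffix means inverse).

  after g: (1 2 3 4)
  after r: (1 5 4 6 3 2)
  after g: (1 5)(4 6)

g r g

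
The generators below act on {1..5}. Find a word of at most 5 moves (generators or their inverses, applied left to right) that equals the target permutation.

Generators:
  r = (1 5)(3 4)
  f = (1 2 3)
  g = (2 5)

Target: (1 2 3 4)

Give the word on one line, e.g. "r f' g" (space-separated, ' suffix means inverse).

  after r: (1 5)(3 4)
  after f: (1 5 2 3 4)
  after g: (1 2 3 4)

r f g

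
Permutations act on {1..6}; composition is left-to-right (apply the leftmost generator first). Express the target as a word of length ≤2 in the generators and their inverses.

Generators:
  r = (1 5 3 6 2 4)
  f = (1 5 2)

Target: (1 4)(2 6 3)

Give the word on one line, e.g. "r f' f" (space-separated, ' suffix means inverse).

r' f

  after r': (1 4 2 6 3 5)
  after f: (1 4)(2 6 3)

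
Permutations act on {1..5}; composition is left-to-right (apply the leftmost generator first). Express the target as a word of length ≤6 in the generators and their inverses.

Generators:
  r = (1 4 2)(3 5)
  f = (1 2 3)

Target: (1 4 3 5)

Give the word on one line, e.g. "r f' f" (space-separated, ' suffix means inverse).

  after r': (1 2 4)(3 5)
  after f': (2 4 3 5)
  after r': (1 2)(4 5)
  after r': (1 4 3 5)

r' f' r' r'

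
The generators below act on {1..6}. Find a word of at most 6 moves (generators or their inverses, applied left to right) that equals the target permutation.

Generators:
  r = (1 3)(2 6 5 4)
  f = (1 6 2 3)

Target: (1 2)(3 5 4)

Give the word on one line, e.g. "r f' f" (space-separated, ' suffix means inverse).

f f r f

  after f: (1 6 2 3)
  after f: (1 2)(3 6)
  after r: (1 6)(2 3 5 4)
  after f: (1 2)(3 5 4)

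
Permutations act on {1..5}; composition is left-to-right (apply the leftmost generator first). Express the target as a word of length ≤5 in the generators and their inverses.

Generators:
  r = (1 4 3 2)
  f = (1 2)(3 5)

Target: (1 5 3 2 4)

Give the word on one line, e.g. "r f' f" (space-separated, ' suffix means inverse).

  after r: (1 4 3 2)
  after r: (1 3)(2 4)
  after f': (1 5 3 2 4)

r r f'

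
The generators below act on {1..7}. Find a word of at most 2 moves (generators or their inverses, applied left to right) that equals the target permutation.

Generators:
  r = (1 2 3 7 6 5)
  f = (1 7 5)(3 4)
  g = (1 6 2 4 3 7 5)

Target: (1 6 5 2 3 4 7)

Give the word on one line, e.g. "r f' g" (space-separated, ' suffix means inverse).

  after f: (1 7 5)(3 4)
  after r: (1 6 5 2 3 4 7)

f r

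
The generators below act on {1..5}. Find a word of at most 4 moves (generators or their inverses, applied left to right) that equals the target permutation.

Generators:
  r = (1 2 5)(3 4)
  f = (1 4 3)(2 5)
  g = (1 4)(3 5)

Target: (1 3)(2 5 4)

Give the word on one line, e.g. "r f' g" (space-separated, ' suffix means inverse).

  after g: (1 4)(3 5)
  after r: (1 3)(2 5 4)

g r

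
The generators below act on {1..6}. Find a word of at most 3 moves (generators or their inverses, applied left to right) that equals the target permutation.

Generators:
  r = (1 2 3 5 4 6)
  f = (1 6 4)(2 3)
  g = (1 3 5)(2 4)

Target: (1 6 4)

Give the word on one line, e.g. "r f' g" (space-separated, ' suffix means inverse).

f' f'

  after f': (1 4 6)(2 3)
  after f': (1 6 4)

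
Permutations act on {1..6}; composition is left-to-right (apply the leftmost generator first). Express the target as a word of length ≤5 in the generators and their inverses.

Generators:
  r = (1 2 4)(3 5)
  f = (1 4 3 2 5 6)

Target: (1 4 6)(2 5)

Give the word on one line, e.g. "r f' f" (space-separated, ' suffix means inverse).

f' r' r' f f

  after f': (1 6 5 2 3 4)
  after r': (1 6 3 2 5)
  after r': (1 6 5 4 2 3)
  after f: (3 4 5)
  after f: (1 4 6)(2 5)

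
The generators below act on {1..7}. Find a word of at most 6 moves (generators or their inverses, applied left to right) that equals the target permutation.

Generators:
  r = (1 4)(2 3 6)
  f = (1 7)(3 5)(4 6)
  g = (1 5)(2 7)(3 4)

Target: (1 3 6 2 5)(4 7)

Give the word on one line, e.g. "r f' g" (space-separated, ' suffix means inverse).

  after f': (1 7)(3 5)(4 6)
  after r': (1 7 4 3 5 2 6)
  after f: (2 4 5)(6 7)
  after g: (1 5 7 6 2 3 4)
  after f': (1 3 6 2 5)(4 7)

f' r' f g f'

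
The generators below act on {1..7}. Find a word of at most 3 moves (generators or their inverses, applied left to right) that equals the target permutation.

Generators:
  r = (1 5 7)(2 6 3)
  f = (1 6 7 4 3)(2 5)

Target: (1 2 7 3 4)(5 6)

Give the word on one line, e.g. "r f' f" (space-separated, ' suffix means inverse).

  after f': (1 3 4 7 6)(2 5)
  after r: (1 2 7 3 4)(5 6)

f' r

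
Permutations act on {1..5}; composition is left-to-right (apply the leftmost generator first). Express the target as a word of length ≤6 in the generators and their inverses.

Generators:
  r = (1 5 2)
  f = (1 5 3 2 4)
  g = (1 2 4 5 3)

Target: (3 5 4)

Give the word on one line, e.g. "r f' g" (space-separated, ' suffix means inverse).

  after f: (1 5 3 2 4)
  after g: (1 3 4 2 5)
  after f': (1 5 4 3 2)
  after r: (1 2 5 4 3)
  after r: (3 5 4)

f g f' r r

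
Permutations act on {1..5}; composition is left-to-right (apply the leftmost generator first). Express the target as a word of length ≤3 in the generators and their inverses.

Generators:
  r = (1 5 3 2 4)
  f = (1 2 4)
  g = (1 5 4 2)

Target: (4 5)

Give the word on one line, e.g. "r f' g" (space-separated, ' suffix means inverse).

g' f f

  after g': (1 2 4 5)
  after f: (1 4 5 2)
  after f: (4 5)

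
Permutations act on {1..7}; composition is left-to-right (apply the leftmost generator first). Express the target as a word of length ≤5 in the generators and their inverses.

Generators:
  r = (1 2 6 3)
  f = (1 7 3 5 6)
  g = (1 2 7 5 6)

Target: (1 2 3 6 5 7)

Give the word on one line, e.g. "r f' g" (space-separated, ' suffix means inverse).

g' r r r

  after g': (1 6 5 7 2)
  after r: (1 3)(5 7 6)
  after r: (2 6 5 7 3)
  after r: (1 2 3 6 5 7)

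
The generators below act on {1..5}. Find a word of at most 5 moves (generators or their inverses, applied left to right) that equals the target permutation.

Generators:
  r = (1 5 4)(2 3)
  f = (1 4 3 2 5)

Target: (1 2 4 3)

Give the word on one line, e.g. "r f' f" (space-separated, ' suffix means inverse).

f f r'

  after f: (1 4 3 2 5)
  after f: (1 3 5 4 2)
  after r': (1 2 4 3)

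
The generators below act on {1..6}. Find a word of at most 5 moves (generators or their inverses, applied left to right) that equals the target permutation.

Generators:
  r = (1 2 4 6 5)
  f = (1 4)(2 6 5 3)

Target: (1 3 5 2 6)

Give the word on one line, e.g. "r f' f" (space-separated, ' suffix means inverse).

  after f: (1 4)(2 6 5 3)
  after f: (2 5)(3 6)
  after r: (1 2)(3 5 4 6)
  after f': (1 3 6 5)(2 4)
  after r: (1 3 5 2 6)

f f r f' r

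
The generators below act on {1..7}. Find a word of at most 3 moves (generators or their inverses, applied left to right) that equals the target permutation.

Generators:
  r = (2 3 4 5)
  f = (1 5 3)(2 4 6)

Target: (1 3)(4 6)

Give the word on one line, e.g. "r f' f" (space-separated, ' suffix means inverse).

r' r' f'

  after r': (2 5 4 3)
  after r': (2 4)(3 5)
  after f': (1 3)(4 6)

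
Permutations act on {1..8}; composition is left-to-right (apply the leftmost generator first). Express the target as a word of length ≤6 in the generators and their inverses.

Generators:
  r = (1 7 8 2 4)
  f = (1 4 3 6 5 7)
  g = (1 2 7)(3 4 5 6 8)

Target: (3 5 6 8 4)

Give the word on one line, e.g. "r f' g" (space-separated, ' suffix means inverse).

r f' r f g

  after r: (1 7 8 2 4)
  after f': (1 5 6 3 4 7 8 2)
  after r: (1 5 6 3)(2 7)(4 8)
  after f: (1 7 2)(3 4 8)
  after g: (3 5 6 8 4)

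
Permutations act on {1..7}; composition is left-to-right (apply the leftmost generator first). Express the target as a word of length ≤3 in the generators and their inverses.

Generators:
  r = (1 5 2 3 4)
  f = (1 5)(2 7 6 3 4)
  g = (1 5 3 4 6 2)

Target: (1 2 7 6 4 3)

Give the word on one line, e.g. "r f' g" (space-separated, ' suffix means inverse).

  after f: (1 5)(2 7 6 3 4)
  after r: (1 2 7 6 4 3)

f r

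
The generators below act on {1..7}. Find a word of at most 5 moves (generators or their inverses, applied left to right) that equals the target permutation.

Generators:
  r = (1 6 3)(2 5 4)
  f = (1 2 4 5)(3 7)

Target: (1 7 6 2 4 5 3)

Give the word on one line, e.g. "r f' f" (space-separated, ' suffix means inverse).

r' f' r'

  after r': (1 3 6)(2 4 5)
  after f': (1 7 3 6 5)
  after r': (1 7 6 2 4 5 3)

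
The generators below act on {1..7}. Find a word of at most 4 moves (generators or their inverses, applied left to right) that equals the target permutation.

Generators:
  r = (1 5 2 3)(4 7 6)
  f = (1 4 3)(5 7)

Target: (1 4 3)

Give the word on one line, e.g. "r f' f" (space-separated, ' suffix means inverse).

  after f: (1 4 3)(5 7)
  after f: (1 3 4)
  after f: (5 7)
  after f: (1 4 3)

f f f f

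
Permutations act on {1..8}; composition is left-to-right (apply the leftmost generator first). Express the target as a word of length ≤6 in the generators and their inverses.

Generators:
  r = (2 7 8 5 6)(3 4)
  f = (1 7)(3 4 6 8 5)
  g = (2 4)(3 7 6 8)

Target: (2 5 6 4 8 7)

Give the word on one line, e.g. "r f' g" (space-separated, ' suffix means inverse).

r' g' r r g

  after r': (2 6 5 8 7)(3 4)
  after g': (2 7 4 8 3)(5 6)
  after r: (2 8 4 5)(3 7)
  after r: (2 5 7 4 6)(3 8)
  after g: (2 5 6 4 8 7)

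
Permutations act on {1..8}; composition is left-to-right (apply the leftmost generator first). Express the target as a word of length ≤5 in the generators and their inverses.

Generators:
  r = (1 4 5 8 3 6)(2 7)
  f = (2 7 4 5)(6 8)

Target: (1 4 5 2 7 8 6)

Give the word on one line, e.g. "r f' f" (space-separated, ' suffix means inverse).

f r' f' r' f'

  after f: (2 7 4 5)(6 8)
  after r': (1 6 5 7)(3 8)
  after f': (1 8 3 6 4 7)(2 5)
  after r': (1 5 7 6)(2 4)
  after f': (1 4 5 2 7 8 6)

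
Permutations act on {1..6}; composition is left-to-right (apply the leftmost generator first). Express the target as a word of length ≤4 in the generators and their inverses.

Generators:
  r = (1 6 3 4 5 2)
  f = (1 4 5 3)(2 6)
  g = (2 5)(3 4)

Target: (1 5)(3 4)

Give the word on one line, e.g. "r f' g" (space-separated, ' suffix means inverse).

  after f: (1 4 5 3)(2 6)
  after f: (1 5)(3 4)

f f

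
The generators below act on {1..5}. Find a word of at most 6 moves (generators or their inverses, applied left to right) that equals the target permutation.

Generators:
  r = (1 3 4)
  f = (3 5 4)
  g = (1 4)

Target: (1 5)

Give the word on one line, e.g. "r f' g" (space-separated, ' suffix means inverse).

  after r: (1 3 4)
  after g: (1 3)
  after f: (1 5 4 3)
  after r: (1 5)

r g f r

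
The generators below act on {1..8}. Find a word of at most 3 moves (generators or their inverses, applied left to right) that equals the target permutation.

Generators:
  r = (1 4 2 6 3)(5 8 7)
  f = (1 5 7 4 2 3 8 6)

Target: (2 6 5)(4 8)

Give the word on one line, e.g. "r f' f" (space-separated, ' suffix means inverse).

f' r r

  after f': (1 6 8 3 2 4 7 5)
  after r: (1 3 6 7 8)(4 5)
  after r: (2 6 5)(4 8)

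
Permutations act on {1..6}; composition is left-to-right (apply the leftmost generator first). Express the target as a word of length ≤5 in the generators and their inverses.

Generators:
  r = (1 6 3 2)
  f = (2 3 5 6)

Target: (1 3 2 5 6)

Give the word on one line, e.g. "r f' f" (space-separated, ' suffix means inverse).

r r f' r'

  after r: (1 6 3 2)
  after r: (1 3)(2 6)
  after f': (1 2 5 3)
  after r': (1 3 2 5 6)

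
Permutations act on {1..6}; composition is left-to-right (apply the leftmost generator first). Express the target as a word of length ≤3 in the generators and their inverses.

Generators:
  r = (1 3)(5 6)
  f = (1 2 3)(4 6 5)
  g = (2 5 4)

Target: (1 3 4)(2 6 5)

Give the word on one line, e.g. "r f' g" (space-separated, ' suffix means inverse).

  after g: (2 5 4)
  after f': (1 3 2 6 4)
  after g': (1 3 4)(2 6 5)

g f' g'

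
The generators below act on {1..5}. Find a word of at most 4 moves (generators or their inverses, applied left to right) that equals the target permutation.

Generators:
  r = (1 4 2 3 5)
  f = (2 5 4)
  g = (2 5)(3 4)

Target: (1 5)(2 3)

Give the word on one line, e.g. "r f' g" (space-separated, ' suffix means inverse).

  after r: (1 4 2 3 5)
  after g': (1 3 2 4 5)
  after g': (1 4 2 3 5)
  after f': (1 5)(2 3)

r g' g' f'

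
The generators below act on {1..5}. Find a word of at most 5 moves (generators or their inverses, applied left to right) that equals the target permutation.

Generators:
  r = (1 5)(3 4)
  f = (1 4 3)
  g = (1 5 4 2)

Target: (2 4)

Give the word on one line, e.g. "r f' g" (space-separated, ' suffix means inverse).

  after g: (1 5 4 2)
  after r': (2 5 3 4)
  after r': (1 5 4 2)
  after f': (1 5)(2 3 4)
  after r': (2 4)

g r' r' f' r'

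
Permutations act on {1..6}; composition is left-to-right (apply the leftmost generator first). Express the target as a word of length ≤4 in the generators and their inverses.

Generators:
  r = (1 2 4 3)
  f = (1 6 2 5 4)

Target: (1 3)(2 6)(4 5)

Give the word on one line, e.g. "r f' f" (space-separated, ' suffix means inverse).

f' r

  after f': (1 4 5 2 6)
  after r: (1 3)(2 6)(4 5)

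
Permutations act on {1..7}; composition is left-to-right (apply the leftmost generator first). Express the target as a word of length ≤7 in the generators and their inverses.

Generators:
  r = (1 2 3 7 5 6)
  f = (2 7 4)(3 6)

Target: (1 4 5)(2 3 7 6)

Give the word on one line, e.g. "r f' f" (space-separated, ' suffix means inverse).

  after r': (1 6 5 7 3 2)
  after f: (1 3 7 6 5 4 2)
  after r: (1 7)(3 5 4)
  after f: (1 4 6 3 5 2 7)
  after r': (1 4 5)(2 3 7 6)

r' f r f r'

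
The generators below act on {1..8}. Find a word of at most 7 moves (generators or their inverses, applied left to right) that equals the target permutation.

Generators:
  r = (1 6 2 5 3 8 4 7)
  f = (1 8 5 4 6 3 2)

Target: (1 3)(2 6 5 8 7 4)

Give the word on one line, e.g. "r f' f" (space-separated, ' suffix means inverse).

f' f' r f r

  after f': (1 2 3 6 4 5 8)
  after f': (1 3 4 8 2 6 5)
  after r: (1 8 5 6 3 7)
  after f: (1 5 3 7 8 4 6 2)
  after r: (1 3)(2 6 5 8 7 4)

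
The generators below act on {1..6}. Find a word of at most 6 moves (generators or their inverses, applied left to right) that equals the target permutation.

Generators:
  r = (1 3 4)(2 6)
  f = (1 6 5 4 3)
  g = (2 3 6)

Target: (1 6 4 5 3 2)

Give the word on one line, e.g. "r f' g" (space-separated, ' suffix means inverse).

  after f': (1 3 4 5 6)
  after g: (1 6)(2 3 4 5)
  after r': (1 2)(4 5 6)
  after g: (1 3 6 4 5 2)
  after g: (1 6 4 5 3 2)

f' g r' g g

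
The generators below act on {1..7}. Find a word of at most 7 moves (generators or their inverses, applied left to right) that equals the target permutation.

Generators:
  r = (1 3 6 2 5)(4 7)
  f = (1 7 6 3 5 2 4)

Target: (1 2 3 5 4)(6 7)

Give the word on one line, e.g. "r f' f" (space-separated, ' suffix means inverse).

f f f f r'

  after f: (1 7 6 3 5 2 4)
  after f: (1 6 5 4 7 3 2)
  after f: (1 3 4 6 2 7 5)
  after f: (1 5 7 2 6 4 3)
  after r': (1 2 3 5 4)(6 7)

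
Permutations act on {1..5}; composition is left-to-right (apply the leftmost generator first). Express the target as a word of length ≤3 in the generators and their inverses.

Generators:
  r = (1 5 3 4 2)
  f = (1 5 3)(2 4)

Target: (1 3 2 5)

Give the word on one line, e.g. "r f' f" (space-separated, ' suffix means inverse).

  after r: (1 5 3 4 2)
  after f: (1 3 2 5)

r f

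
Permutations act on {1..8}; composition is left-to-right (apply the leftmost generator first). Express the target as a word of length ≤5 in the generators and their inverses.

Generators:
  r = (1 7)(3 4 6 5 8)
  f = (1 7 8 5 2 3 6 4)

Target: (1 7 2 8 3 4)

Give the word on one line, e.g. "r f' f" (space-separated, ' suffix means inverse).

  after r: (1 7)(3 4 6 5 8)
  after f: (1 8 6 2 3)
  after f: (1 5 2 6 3 7 8 4)
  after r: (1 8 6 4 7 3)(2 5)
  after f': (1 7 2 8 3 4)

r f f r f'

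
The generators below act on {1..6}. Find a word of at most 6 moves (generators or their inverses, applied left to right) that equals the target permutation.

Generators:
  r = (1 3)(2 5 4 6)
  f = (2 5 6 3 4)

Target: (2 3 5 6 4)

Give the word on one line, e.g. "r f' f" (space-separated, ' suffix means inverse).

  after r: (1 3)(2 5 4 6)
  after r: (2 4)(5 6)
  after f': (2 3 6)
  after r': (1 3 4 5 2)
  after r': (2 3 5 6 4)

r r f' r' r'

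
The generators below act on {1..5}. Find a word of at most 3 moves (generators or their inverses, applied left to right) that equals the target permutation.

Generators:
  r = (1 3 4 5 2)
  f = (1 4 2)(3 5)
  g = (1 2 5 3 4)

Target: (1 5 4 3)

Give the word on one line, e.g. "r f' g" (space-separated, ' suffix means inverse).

r f'

  after r: (1 3 4 5 2)
  after f': (1 5 4 3)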